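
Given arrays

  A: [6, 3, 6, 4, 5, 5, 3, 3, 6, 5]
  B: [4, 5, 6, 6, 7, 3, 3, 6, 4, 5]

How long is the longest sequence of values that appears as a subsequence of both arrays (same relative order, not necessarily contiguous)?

6

Let dp[i][j] be the LCS length of the first i values of A and the first j values of B. dp[i][j] = dp[i-1][j-1]+1 when the i-th and j-th values match, else max(dp[i-1][j], dp[i][j-1]).
    ·  4  5  6  6  7  3  3  6  4  5
 ·  0  0  0  0  0  0  0  0  0  0  0
 6  0  0  0  1  1  1  1  1  1  1  1
 3  0  0  0  1  1  1  2  2  2  2  2
 6  0  0  0  1  2  2  2  2  3  3  3
 4  0  1  1  1  2  2  2  2  3  4  4
 5  0  1  2  2  2  2  2  2  3  4  5
 5  0  1  2  2  2  2  2  2  3  4  5
 3  0  1  2  2  2  2  3  3  3  4  5
 3  0  1  2  2  2  2  3  4  4  4  5
 6  0  1  2  3  3  3  3  4  5  5  5
 5  0  1  2  3  3  3  3  4  5  5  6
dp[10][10] = 6. One LCS (by backtracking along matches): 6, 6, 3, 3, 6, 5.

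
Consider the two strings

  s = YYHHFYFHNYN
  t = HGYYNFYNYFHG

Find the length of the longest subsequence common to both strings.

6

Pick Y (s #1, t #3); then Y (s #2, t #4); then F (s #5, t #6); then Y (s #6, t #9); then F (s #7, t #10); then H (s #8, t #11); all 6 characters appear in both, in order. Since dp[11][12] = 6, nothing longer is possible.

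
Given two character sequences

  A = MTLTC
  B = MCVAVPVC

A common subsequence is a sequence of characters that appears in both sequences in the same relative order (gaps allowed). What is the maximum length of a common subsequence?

Let dp[i][j] be the LCS length of the first i characters of A and the first j characters of B. dp[i][j] = dp[i-1][j-1]+1 when the i-th and j-th characters match, else max(dp[i-1][j], dp[i][j-1]).
    ·  M  C  V  A  V  P  V  C
 ·  0  0  0  0  0  0  0  0  0
 M  0  1  1  1  1  1  1  1  1
 T  0  1  1  1  1  1  1  1  1
 L  0  1  1  1  1  1  1  1  1
 T  0  1  1  1  1  1  1  1  1
 C  0  1  2  2  2  2  2  2  2
dp[5][8] = 2. One LCS (by backtracking along matches): MC.

2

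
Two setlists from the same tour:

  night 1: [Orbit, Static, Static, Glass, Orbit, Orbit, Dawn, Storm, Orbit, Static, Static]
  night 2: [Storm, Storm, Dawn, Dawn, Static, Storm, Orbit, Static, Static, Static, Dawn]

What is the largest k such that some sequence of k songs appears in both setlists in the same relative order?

Pick Static [3,5], then Storm [8,6], then Orbit [9,7], then Static [10,9], then Static [11,10]; all 5 songs appear in both, in order. Since dp[11][11] = 5, nothing longer is possible.

5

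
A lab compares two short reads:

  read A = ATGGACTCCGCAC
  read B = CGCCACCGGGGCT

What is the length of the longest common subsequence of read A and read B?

6

Match G [3,2]; then A [5,5]; then C [6,6]; then C [8,7]; then G [10,11]; then C [11,12] — 6 bases in the same relative order in both, and the DP table's final entry dp[13][13] is also 6, so no common subsequence is longer.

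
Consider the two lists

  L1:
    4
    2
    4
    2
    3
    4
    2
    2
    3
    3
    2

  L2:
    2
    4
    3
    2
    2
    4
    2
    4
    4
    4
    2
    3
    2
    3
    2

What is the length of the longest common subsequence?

9

Pick 4 (L1 #1, L2 #2) → 2 (L1 #2, L2 #5) → 4 (L1 #3, L2 #6) → 2 (L1 #4, L2 #7) → 4 (L1 #6, L2 #10) → 2 (L1 #7, L2 #11) → 2 (L1 #8, L2 #13) → 3 (L1 #10, L2 #14) → 2 (L1 #11, L2 #15); all 9 values appear in both, in order. dp[11][15] = 9 confirms this is the maximum.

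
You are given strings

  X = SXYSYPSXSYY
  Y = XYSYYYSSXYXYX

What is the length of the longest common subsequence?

8

Let dp[i][j] be the LCS length of the first i characters of X and the first j characters of Y. dp[i][j] = dp[i-1][j-1]+1 when the i-th and j-th characters match, else max(dp[i-1][j], dp[i][j-1]).
    ·  X  Y  S  Y  Y  Y  S  S  X  Y  X  Y  X
 ·  0  0  0  0  0  0  0  0  0  0  0  0  0  0
 S  0  0  0  1  1  1  1  1  1  1  1  1  1  1
 X  0  1  1  1  1  1  1  1  1  2  2  2  2  2
 Y  0  1  2  2  2  2  2  2  2  2  3  3  3  3
 S  0  1  2  3  3  3  3  3  3  3  3  3  3  3
 Y  0  1  2  3  4  4  4  4  4  4  4  4  4  4
 P  0  1  2  3  4  4  4  4  4  4  4  4  4  4
 S  0  1  2  3  4  4  4  5  5  5  5  5  5  5
 X  0  1  2  3  4  4  4  5  5  6  6  6  6  6
 S  0  1  2  3  4  4  4  5  6  6  6  6  6  6
 Y  0  1  2  3  4  5  5  5  6  6  7  7  7  7
 Y  0  1  2  3  4  5  6  6  6  6  7  7  8  8
dp[11][13] = 8. One LCS (by backtracking along matches): XYSYSXYY.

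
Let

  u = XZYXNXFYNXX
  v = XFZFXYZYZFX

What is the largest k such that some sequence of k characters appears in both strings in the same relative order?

5

Pick X (u #1, v #5), Z (u #2, v #7), Y (u #3, v #8), F (u #7, v #10), X (u #11, v #11); all 5 characters appear in both, in order. The LCS DP gives dp[11][11] = 5, so this is optimal.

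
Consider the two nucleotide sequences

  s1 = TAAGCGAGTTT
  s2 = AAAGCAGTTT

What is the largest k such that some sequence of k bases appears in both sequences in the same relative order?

9

Match A at s1[2]=s2[2], A at s1[3]=s2[3], G at s1[4]=s2[4], C at s1[5]=s2[5], A at s1[7]=s2[6], G at s1[8]=s2[7], T at s1[9]=s2[8], T at s1[10]=s2[9], T at s1[11]=s2[10] — 9 bases in the same relative order in both, and the DP table's final entry dp[11][10] is also 9, so no common subsequence is longer.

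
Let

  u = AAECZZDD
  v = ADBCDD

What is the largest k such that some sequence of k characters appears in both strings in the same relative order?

4

Let dp[i][j] be the LCS length of the first i characters of u and the first j characters of v. dp[i][j] = dp[i-1][j-1]+1 when the i-th and j-th characters match, else max(dp[i-1][j], dp[i][j-1]).
    ·  A  D  B  C  D  D
 ·  0  0  0  0  0  0  0
 A  0  1  1  1  1  1  1
 A  0  1  1  1  1  1  1
 E  0  1  1  1  1  1  1
 C  0  1  1  1  2  2  2
 Z  0  1  1  1  2  2  2
 Z  0  1  1  1  2  2  2
 D  0  1  2  2  2  3  3
 D  0  1  2  2  2  3  4
dp[8][6] = 4. One LCS (by backtracking along matches): ACDD.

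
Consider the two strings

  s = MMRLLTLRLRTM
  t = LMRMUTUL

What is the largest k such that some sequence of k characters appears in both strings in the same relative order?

4

Let dp[i][j] be the LCS length of the first i characters of s and the first j characters of t. dp[i][j] = dp[i-1][j-1]+1 when the i-th and j-th characters match, else max(dp[i-1][j], dp[i][j-1]).
    ·  L  M  R  M  U  T  U  L
 ·  0  0  0  0  0  0  0  0  0
 M  0  0  1  1  1  1  1  1  1
 M  0  0  1  1  2  2  2  2  2
 R  0  0  1  2  2  2  2  2  2
 L  0  1  1  2  2  2  2  2  3
 L  0  1  1  2  2  2  2  2  3
 T  0  1  1  2  2  2  3  3  3
 L  0  1  1  2  2  2  3  3  4
 R  0  1  1  2  2  2  3  3  4
 L  0  1  1  2  2  2  3  3  4
 R  0  1  1  2  2  2  3  3  4
 T  0  1  1  2  2  2  3  3  4
 M  0  1  2  2  3  3  3  3  4
dp[12][8] = 4. One LCS (by backtracking along matches): MMTL.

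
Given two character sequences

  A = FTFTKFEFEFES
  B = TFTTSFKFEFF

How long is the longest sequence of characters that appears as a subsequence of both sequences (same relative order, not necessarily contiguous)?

Let dp[i][j] be the LCS length of the first i characters of A and the first j characters of B. dp[i][j] = dp[i-1][j-1]+1 when the i-th and j-th characters match, else max(dp[i-1][j], dp[i][j-1]).
    ·  T  F  T  T  S  F  K  F  E  F  F
 ·  0  0  0  0  0  0  0  0  0  0  0  0
 F  0  0  1  1  1  1  1  1  1  1  1  1
 T  0  1  1  2  2  2  2  2  2  2  2  2
 F  0  1  2  2  2  2  3  3  3  3  3  3
 T  0  1  2  3  3  3  3  3  3  3  3  3
 K  0  1  2  3  3  3  3  4  4  4  4  4
 F  0  1  2  3  3  3  4  4  5  5  5  5
 E  0  1  2  3  3  3  4  4  5  6  6  6
 F  0  1  2  3  3  3  4  4  5  6  7  7
 E  0  1  2  3  3  3  4  4  5  6  7  7
 F  0  1  2  3  3  3  4  4  5  6  7  8
 E  0  1  2  3  3  3  4  4  5  6  7  8
 S  0  1  2  3  3  4  4  4  5  6  7  8
dp[12][11] = 8. One LCS (by backtracking along matches): FTFKFEFF.

8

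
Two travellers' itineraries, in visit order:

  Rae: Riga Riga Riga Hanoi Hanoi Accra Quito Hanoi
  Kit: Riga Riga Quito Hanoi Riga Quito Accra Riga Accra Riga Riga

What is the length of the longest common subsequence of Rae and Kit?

4

Pick Riga (Rae #1, Kit #2), Riga (Rae #2, Kit #5), Riga (Rae #3, Kit #8), Accra (Rae #6, Kit #9); all 4 stops appear in both, in order. dp[8][11] = 4 confirms this is the maximum.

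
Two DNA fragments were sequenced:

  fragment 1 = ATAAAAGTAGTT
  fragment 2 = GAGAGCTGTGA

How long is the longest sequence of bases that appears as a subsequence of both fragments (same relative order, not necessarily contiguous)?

6

Taking A at fragment 1[1]=fragment 2[2], A at fragment 1[6]=fragment 2[4], G at fragment 1[7]=fragment 2[5], T at fragment 1[8]=fragment 2[7], G at fragment 1[10]=fragment 2[8], T at fragment 1[11]=fragment 2[9] gives a common subsequence of length 6. Since dp[12][11] = 6, nothing longer is possible.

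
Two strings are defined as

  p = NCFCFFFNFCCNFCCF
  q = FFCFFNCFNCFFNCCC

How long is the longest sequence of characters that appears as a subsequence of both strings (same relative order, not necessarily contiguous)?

One common subsequence of length 10: N at p[1]=q[6] → C at p[2]=q[7] → F at p[3]=q[8] → C at p[4]=q[10] → F at p[6]=q[11] → F at p[7]=q[12] → N at p[8]=q[13] → C at p[11]=q[14] → C at p[14]=q[15] → C at p[15]=q[16]. The LCS DP gives dp[16][16] = 10, so this is optimal.

10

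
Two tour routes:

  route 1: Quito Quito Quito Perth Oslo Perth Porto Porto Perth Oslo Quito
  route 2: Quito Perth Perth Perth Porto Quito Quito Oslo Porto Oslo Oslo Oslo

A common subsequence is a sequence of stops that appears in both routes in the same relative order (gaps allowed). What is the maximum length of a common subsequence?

6

Match Quito at route 1[1]=route 2[1], Quito at route 1[2]=route 2[6], Quito at route 1[3]=route 2[7], Oslo at route 1[5]=route 2[8], Porto at route 1[7]=route 2[9], Oslo at route 1[10]=route 2[12] — 6 stops in the same relative order in both, and the DP table's final entry dp[11][12] is also 6, so no common subsequence is longer.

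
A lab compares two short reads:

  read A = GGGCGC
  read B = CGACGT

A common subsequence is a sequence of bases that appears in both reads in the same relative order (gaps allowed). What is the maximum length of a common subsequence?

3

Match G (read A #1, read B #2), C (read A #4, read B #4), G (read A #5, read B #5) — 3 bases in the same relative order in both, and the DP table's final entry dp[6][6] is also 3, so no common subsequence is longer.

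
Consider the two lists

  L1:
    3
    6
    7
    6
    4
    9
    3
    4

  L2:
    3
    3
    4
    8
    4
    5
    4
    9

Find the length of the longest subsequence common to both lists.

3

Let dp[i][j] be the LCS length of the first i values of L1 and the first j values of L2. dp[i][j] = dp[i-1][j-1]+1 when the i-th and j-th values match, else max(dp[i-1][j], dp[i][j-1]).
    ·  3  3  4  8  4  5  4  9
 ·  0  0  0  0  0  0  0  0  0
 3  0  1  1  1  1  1  1  1  1
 6  0  1  1  1  1  1  1  1  1
 7  0  1  1  1  1  1  1  1  1
 6  0  1  1  1  1  1  1  1  1
 4  0  1  1  2  2  2  2  2  2
 9  0  1  1  2  2  2  2  2  3
 3  0  1  2  2  2  2  2  2  3
 4  0  1  2  3  3  3  3  3  3
dp[8][8] = 3. One LCS (by backtracking along matches): 3, 4, 9.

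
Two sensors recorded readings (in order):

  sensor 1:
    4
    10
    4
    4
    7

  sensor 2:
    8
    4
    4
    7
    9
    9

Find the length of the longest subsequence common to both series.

3

Pick 4 at sensor 1[3]=sensor 2[2], then 4 at sensor 1[4]=sensor 2[3], then 7 at sensor 1[5]=sensor 2[4]; all 3 values appear in both, in order. The LCS DP gives dp[5][6] = 3, so this is optimal.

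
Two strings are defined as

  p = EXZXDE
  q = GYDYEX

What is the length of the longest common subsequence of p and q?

Match E at p[1]=q[5], then X at p[4]=q[6] — 2 characters in the same relative order in both, and the DP table's final entry dp[6][6] is also 2, so no common subsequence is longer.

2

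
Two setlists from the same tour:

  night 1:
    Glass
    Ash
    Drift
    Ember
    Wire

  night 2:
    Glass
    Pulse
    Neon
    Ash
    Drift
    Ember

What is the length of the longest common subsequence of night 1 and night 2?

Match Glass [1,1]; then Ash [2,4]; then Drift [3,5]; then Ember [4,6] — 4 songs in the same relative order in both. Since dp[5][6] = 4, nothing longer is possible.

4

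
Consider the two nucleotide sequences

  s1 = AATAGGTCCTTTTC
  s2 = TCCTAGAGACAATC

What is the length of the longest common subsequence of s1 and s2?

Taking T [3,4], A [4,5], G [5,6], G [6,8], C [8,10], T [13,13], C [14,14] gives a common subsequence of length 7, and the DP table's final entry dp[14][14] is also 7, so no common subsequence is longer.

7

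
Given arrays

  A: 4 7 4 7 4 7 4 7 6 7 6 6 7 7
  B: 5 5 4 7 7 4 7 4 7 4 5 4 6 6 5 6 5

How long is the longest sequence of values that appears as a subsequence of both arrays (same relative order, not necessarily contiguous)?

One common subsequence of length 10: 4 (A #1, B #3), 7 (A #2, B #5), 4 (A #3, B #6), 7 (A #4, B #7), 4 (A #5, B #8), 7 (A #6, B #9), 4 (A #7, B #12), 6 (A #9, B #13), 6 (A #11, B #14), 6 (A #12, B #16). Since dp[14][17] = 10, nothing longer is possible.

10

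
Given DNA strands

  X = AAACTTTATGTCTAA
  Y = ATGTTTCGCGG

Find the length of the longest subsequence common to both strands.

Pick A at X[3]=Y[1], T at X[5]=Y[2], T at X[6]=Y[4], T at X[7]=Y[5], T at X[9]=Y[6], G at X[10]=Y[8], C at X[12]=Y[9]; all 7 bases appear in both, in order. dp[15][11] = 7 confirms this is the maximum.

7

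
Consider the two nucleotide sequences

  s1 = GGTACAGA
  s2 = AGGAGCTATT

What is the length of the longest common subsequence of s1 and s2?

Let dp[i][j] be the LCS length of the first i bases of s1 and the first j bases of s2. dp[i][j] = dp[i-1][j-1]+1 when the i-th and j-th bases match, else max(dp[i-1][j], dp[i][j-1]).
    ·  A  G  G  A  G  C  T  A  T  T
 ·  0  0  0  0  0  0  0  0  0  0  0
 G  0  0  1  1  1  1  1  1  1  1  1
 G  0  0  1  2  2  2  2  2  2  2  2
 T  0  0  1  2  2  2  2  3  3  3  3
 A  0  1  1  2  3  3  3  3  4  4  4
 C  0  1  1  2  3  3  4  4  4  4  4
 A  0  1  1  2  3  3  4  4  5  5  5
 G  0  1  2  2  3  4  4  4  5  5  5
 A  0  1  2  2  3  4  4  4  5  5  5
dp[8][10] = 5. One LCS (by backtracking along matches): GGACA.

5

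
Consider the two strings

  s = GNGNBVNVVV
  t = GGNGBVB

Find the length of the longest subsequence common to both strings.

Let dp[i][j] be the LCS length of the first i characters of s and the first j characters of t. dp[i][j] = dp[i-1][j-1]+1 when the i-th and j-th characters match, else max(dp[i-1][j], dp[i][j-1]).
    ·  G  G  N  G  B  V  B
 ·  0  0  0  0  0  0  0  0
 G  0  1  1  1  1  1  1  1
 N  0  1  1  2  2  2  2  2
 G  0  1  2  2  3  3  3  3
 N  0  1  2  3  3  3  3  3
 B  0  1  2  3  3  4  4  4
 V  0  1  2  3  3  4  5  5
 N  0  1  2  3  3  4  5  5
 V  0  1  2  3  3  4  5  5
 V  0  1  2  3  3  4  5  5
 V  0  1  2  3  3  4  5  5
dp[10][7] = 5. One LCS (by backtracking along matches): GNGBV.

5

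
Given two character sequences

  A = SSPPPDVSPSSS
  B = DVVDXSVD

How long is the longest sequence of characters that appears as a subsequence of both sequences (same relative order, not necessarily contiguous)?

3

Taking D (A #6, B #1), V (A #7, B #3), S (A #8, B #6) gives a common subsequence of length 3, and the DP table's final entry dp[12][8] is also 3, so no common subsequence is longer.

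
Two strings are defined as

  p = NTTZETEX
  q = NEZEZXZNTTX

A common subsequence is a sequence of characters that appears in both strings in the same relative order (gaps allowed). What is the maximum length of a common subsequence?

Taking N at p[1]=q[1], Z at p[4]=q[3], E at p[5]=q[4], T at p[6]=q[10], X at p[8]=q[11] gives a common subsequence of length 5. dp[8][11] = 5 confirms this is the maximum.

5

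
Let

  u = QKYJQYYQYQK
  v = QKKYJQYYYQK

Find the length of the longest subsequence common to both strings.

Let dp[i][j] be the LCS length of the first i characters of u and the first j characters of v. dp[i][j] = dp[i-1][j-1]+1 when the i-th and j-th characters match, else max(dp[i-1][j], dp[i][j-1]).
    ·  Q  K  K  Y  J  Q  Y  Y  Y  Q  K
 ·  0  0  0  0  0  0  0  0  0  0  0  0
 Q  0  1  1  1  1  1  1  1  1  1  1  1
 K  0  1  2  2  2  2  2  2  2  2  2  2
 Y  0  1  2  2  3  3  3  3  3  3  3  3
 J  0  1  2  2  3  4  4  4  4  4  4  4
 Q  0  1  2  2  3  4  5  5  5  5  5  5
 Y  0  1  2  2  3  4  5  6  6  6  6  6
 Y  0  1  2  2  3  4  5  6  7  7  7  7
 Q  0  1  2  2  3  4  5  6  7  7  8  8
 Y  0  1  2  2  3  4  5  6  7  8  8  8
 Q  0  1  2  2  3  4  5  6  7  8  9  9
 K  0  1  2  3  3  4  5  6  7  8  9 10
dp[11][11] = 10. One LCS (by backtracking along matches): QKYJQYYYQK.

10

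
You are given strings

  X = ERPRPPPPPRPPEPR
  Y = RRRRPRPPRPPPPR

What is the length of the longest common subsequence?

Match R (X #2, Y #4), P (X #3, Y #5), R (X #4, Y #6), P (X #5, Y #7), P (X #6, Y #8), P (X #9, Y #10), P (X #11, Y #11), P (X #12, Y #12), P (X #14, Y #13), R (X #15, Y #14) — 10 characters in the same relative order in both. dp[15][14] = 10 confirms this is the maximum.

10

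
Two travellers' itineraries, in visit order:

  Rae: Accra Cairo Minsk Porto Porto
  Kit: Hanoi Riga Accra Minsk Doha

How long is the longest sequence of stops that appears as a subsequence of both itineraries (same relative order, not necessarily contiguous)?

Taking Accra [1,3] → Minsk [3,4] gives a common subsequence of length 2. The LCS DP gives dp[5][5] = 2, so this is optimal.

2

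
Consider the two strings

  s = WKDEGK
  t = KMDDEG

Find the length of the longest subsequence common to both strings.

Let dp[i][j] be the LCS length of the first i characters of s and the first j characters of t. dp[i][j] = dp[i-1][j-1]+1 when the i-th and j-th characters match, else max(dp[i-1][j], dp[i][j-1]).
    ·  K  M  D  D  E  G
 ·  0  0  0  0  0  0  0
 W  0  0  0  0  0  0  0
 K  0  1  1  1  1  1  1
 D  0  1  1  2  2  2  2
 E  0  1  1  2  2  3  3
 G  0  1  1  2  2  3  4
 K  0  1  1  2  2  3  4
dp[6][6] = 4. One LCS (by backtracking along matches): KDEG.

4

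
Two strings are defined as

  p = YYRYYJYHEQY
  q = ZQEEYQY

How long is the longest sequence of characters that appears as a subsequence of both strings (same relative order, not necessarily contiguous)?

3

Let dp[i][j] be the LCS length of the first i characters of p and the first j characters of q. dp[i][j] = dp[i-1][j-1]+1 when the i-th and j-th characters match, else max(dp[i-1][j], dp[i][j-1]).
    ·  Z  Q  E  E  Y  Q  Y
 ·  0  0  0  0  0  0  0  0
 Y  0  0  0  0  0  1  1  1
 Y  0  0  0  0  0  1  1  2
 R  0  0  0  0  0  1  1  2
 Y  0  0  0  0  0  1  1  2
 Y  0  0  0  0  0  1  1  2
 J  0  0  0  0  0  1  1  2
 Y  0  0  0  0  0  1  1  2
 H  0  0  0  0  0  1  1  2
 E  0  0  0  1  1  1  1  2
 Q  0  0  1  1  1  1  2  2
 Y  0  0  1  1  1  2  2  3
dp[11][7] = 3. One LCS (by backtracking along matches): YQY.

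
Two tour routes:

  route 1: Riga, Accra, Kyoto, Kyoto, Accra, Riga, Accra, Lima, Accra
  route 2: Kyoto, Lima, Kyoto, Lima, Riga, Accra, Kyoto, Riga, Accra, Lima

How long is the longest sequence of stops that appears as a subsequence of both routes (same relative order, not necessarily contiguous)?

Pick Riga [1,5], Accra [2,6], Kyoto [4,7], Riga [6,8], Accra [7,9], Lima [8,10]; all 6 stops appear in both, in order, and the DP table's final entry dp[9][10] is also 6, so no common subsequence is longer.

6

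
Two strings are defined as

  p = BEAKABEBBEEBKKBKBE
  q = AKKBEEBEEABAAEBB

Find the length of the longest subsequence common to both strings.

Match A at p[3]=q[1], K at p[4]=q[3], B at p[6]=q[4], E at p[7]=q[6], B at p[9]=q[7], E at p[10]=q[8], E at p[11]=q[9], B at p[12]=q[11], B at p[15]=q[15], B at p[17]=q[16] — 10 characters in the same relative order in both. Since dp[18][16] = 10, nothing longer is possible.

10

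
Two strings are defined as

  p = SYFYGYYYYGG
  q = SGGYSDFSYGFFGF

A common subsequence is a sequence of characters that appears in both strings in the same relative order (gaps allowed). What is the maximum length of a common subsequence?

One common subsequence of length 6: S [1,1], Y [2,4], F [3,7], Y [4,9], G [5,10], G [10,13]. The LCS DP gives dp[11][14] = 6, so this is optimal.

6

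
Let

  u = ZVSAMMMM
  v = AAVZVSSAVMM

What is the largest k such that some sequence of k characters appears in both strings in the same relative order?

Let dp[i][j] be the LCS length of the first i characters of u and the first j characters of v. dp[i][j] = dp[i-1][j-1]+1 when the i-th and j-th characters match, else max(dp[i-1][j], dp[i][j-1]).
    ·  A  A  V  Z  V  S  S  A  V  M  M
 ·  0  0  0  0  0  0  0  0  0  0  0  0
 Z  0  0  0  0  1  1  1  1  1  1  1  1
 V  0  0  0  1  1  2  2  2  2  2  2  2
 S  0  0  0  1  1  2  3  3  3  3  3  3
 A  0  1  1  1  1  2  3  3  4  4  4  4
 M  0  1  1  1  1  2  3  3  4  4  5  5
 M  0  1  1  1  1  2  3  3  4  4  5  6
 M  0  1  1  1  1  2  3  3  4  4  5  6
 M  0  1  1  1  1  2  3  3  4  4  5  6
dp[8][11] = 6. One LCS (by backtracking along matches): ZVSAMM.

6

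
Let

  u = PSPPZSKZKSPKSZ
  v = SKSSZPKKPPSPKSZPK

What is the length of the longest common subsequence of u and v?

Pick S at u[2]=v[4]; then P at u[4]=v[6]; then K at u[7]=v[7]; then K at u[9]=v[8]; then S at u[10]=v[11]; then P at u[11]=v[12]; then K at u[12]=v[13]; then S at u[13]=v[14]; then Z at u[14]=v[15]; all 9 characters appear in both, in order, and the DP table's final entry dp[14][17] is also 9, so no common subsequence is longer.

9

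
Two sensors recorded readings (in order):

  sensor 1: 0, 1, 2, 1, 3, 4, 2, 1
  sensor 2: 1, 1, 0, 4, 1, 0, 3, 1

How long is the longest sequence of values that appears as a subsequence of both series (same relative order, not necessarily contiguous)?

4

Taking 0 (sensor 1 #1, sensor 2 #3), then 1 (sensor 1 #2, sensor 2 #5), then 3 (sensor 1 #5, sensor 2 #7), then 1 (sensor 1 #8, sensor 2 #8) gives a common subsequence of length 4. The LCS DP gives dp[8][8] = 4, so this is optimal.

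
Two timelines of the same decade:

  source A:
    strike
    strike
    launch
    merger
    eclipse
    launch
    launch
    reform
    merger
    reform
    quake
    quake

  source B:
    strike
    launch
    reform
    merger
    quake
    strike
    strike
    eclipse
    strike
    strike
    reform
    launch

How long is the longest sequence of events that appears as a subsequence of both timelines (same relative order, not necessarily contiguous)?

5

Pick strike at source A[2]=source B[1], then launch at source A[3]=source B[2], then merger at source A[4]=source B[4], then eclipse at source A[5]=source B[8], then launch at source A[7]=source B[12]; all 5 events appear in both, in order. dp[12][12] = 5 confirms this is the maximum.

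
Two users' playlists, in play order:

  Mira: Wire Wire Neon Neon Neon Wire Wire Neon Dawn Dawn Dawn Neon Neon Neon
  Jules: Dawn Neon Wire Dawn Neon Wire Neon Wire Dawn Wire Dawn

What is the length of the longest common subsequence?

Pick Wire [1,3] → Wire [2,6] → Neon [5,7] → Wire [6,8] → Wire [7,10] → Dawn [11,11]; all 6 songs appear in both, in order. The LCS DP gives dp[14][11] = 6, so this is optimal.

6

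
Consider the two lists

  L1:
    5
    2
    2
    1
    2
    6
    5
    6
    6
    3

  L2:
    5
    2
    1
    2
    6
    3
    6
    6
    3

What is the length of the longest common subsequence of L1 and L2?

Let dp[i][j] be the LCS length of the first i values of L1 and the first j values of L2. dp[i][j] = dp[i-1][j-1]+1 when the i-th and j-th values match, else max(dp[i-1][j], dp[i][j-1]).
    ·  5  2  1  2  6  3  6  6  3
 ·  0  0  0  0  0  0  0  0  0  0
 5  0  1  1  1  1  1  1  1  1  1
 2  0  1  2  2  2  2  2  2  2  2
 2  0  1  2  2  3  3  3  3  3  3
 1  0  1  2  3  3  3  3  3  3  3
 2  0  1  2  3  4  4  4  4  4  4
 6  0  1  2  3  4  5  5  5  5  5
 5  0  1  2  3  4  5  5  5  5  5
 6  0  1  2  3  4  5  5  6  6  6
 6  0  1  2  3  4  5  5  6  7  7
 3  0  1  2  3  4  5  6  6  7  8
dp[10][9] = 8. One LCS (by backtracking along matches): 5, 2, 1, 2, 6, 6, 6, 3.

8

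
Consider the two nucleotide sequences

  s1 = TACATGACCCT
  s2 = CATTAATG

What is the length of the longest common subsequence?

Let dp[i][j] be the LCS length of the first i bases of s1 and the first j bases of s2. dp[i][j] = dp[i-1][j-1]+1 when the i-th and j-th bases match, else max(dp[i-1][j], dp[i][j-1]).
    ·  C  A  T  T  A  A  T  G
 ·  0  0  0  0  0  0  0  0  0
 T  0  0  0  1  1  1  1  1  1
 A  0  0  1  1  1  2  2  2  2
 C  0  1  1  1  1  2  2  2  2
 A  0  1  2  2  2  2  3  3  3
 T  0  1  2  3  3  3  3  4  4
 G  0  1  2  3  3  3  3  4  5
 A  0  1  2  3  3  4  4  4  5
 C  0  1  2  3  3  4  4  4  5
 C  0  1  2  3  3  4  4  4  5
 C  0  1  2  3  3  4  4  4  5
 T  0  1  2  3  4  4  4  5  5
dp[11][8] = 5. One LCS (by backtracking along matches): TAATG.

5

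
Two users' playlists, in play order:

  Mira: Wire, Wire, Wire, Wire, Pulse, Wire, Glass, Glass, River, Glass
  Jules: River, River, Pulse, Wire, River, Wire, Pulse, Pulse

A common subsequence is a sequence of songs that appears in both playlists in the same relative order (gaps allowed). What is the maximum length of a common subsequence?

Taking Wire at Mira[1]=Jules[4], then Wire at Mira[2]=Jules[6], then Pulse at Mira[5]=Jules[8] gives a common subsequence of length 3. The LCS DP gives dp[10][8] = 3, so this is optimal.

3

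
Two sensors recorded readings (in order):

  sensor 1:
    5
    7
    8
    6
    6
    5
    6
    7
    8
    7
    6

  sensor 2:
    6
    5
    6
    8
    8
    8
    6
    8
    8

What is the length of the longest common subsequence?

Taking 6 [5,1], 5 [6,2], 6 [7,3], 8 [9,6], 6 [11,7] gives a common subsequence of length 5. dp[11][9] = 5 confirms this is the maximum.

5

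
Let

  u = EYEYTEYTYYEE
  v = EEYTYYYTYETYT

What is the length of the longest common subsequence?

One common subsequence of length 8: E [1,1], E [3,2], Y [4,3], T [5,4], Y [7,7], T [8,8], Y [9,9], Y [10,12], and the DP table's final entry dp[12][13] is also 8, so no common subsequence is longer.

8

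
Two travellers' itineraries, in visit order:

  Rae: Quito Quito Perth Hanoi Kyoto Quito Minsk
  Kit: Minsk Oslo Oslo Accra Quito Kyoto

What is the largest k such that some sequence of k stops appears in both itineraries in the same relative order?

2

Pick Quito [2,5], then Kyoto [5,6]; all 2 stops appear in both, in order. dp[7][6] = 2 confirms this is the maximum.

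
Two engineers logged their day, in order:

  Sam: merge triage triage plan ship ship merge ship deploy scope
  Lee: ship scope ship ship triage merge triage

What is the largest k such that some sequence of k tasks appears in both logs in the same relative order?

Pick ship at Sam[5]=Lee[3]; then ship at Sam[6]=Lee[4]; then merge at Sam[7]=Lee[6]; all 3 tasks appear in both, in order. The LCS DP gives dp[10][7] = 3, so this is optimal.

3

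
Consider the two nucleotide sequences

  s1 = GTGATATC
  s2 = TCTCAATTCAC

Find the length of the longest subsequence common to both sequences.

5

Let dp[i][j] be the LCS length of the first i bases of s1 and the first j bases of s2. dp[i][j] = dp[i-1][j-1]+1 when the i-th and j-th bases match, else max(dp[i-1][j], dp[i][j-1]).
    ·  T  C  T  C  A  A  T  T  C  A  C
 ·  0  0  0  0  0  0  0  0  0  0  0  0
 G  0  0  0  0  0  0  0  0  0  0  0  0
 T  0  1  1  1  1  1  1  1  1  1  1  1
 G  0  1  1  1  1  1  1  1  1  1  1  1
 A  0  1  1  1  1  2  2  2  2  2  2  2
 T  0  1  1  2  2  2  2  3  3  3  3  3
 A  0  1  1  2  2  3  3  3  3  3  4  4
 T  0  1  1  2  2  3  3  4  4  4  4  4
 C  0  1  2  2  3  3  3  4  4  5  5  5
dp[8][11] = 5. One LCS (by backtracking along matches): TATAC.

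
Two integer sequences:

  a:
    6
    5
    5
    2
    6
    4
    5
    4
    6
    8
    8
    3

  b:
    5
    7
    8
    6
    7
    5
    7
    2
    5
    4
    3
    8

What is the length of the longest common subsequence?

6

One common subsequence of length 6: 6 (a #1, b #4); then 5 (a #2, b #6); then 2 (a #4, b #8); then 5 (a #7, b #9); then 4 (a #8, b #10); then 8 (a #11, b #12). The LCS DP gives dp[12][12] = 6, so this is optimal.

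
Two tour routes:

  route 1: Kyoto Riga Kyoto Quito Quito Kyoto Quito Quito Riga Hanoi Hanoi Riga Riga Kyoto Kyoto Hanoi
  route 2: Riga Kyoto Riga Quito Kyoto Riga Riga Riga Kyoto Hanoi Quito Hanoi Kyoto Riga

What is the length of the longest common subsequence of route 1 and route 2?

9

Taking Kyoto (route 1 #1, route 2 #2); then Riga (route 1 #2, route 2 #3); then Quito (route 1 #5, route 2 #4); then Kyoto (route 1 #6, route 2 #5); then Riga (route 1 #9, route 2 #6); then Riga (route 1 #12, route 2 #7); then Riga (route 1 #13, route 2 #8); then Kyoto (route 1 #14, route 2 #9); then Kyoto (route 1 #15, route 2 #13) gives a common subsequence of length 9. Since dp[16][14] = 9, nothing longer is possible.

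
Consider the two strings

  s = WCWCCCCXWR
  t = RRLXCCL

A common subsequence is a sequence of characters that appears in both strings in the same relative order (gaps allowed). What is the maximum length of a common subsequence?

Let dp[i][j] be the LCS length of the first i characters of s and the first j characters of t. dp[i][j] = dp[i-1][j-1]+1 when the i-th and j-th characters match, else max(dp[i-1][j], dp[i][j-1]).
    ·  R  R  L  X  C  C  L
 ·  0  0  0  0  0  0  0  0
 W  0  0  0  0  0  0  0  0
 C  0  0  0  0  0  1  1  1
 W  0  0  0  0  0  1  1  1
 C  0  0  0  0  0  1  2  2
 C  0  0  0  0  0  1  2  2
 C  0  0  0  0  0  1  2  2
 C  0  0  0  0  0  1  2  2
 X  0  0  0  0  1  1  2  2
 W  0  0  0  0  1  1  2  2
 R  0  1  1  1  1  1  2  2
dp[10][7] = 2. One LCS (by backtracking along matches): CC.

2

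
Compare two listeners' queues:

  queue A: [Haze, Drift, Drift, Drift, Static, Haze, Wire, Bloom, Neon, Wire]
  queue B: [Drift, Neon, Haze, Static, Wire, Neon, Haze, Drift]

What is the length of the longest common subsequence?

Pick Haze [1,3] → Static [5,4] → Wire [7,5] → Neon [9,6]; all 4 songs appear in both, in order. Since dp[10][8] = 4, nothing longer is possible.

4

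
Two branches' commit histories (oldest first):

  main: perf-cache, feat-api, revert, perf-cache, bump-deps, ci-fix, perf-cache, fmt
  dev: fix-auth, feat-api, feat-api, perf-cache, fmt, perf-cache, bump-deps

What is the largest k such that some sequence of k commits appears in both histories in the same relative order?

Taking perf-cache [1,4], then perf-cache [4,6], then bump-deps [5,7] gives a common subsequence of length 3. Since dp[8][7] = 3, nothing longer is possible.

3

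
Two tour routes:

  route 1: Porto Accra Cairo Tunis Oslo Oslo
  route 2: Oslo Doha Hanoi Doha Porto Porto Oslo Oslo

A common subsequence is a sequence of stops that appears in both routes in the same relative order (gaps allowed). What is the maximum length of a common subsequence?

3

Pick Porto at route 1[1]=route 2[6] → Oslo at route 1[5]=route 2[7] → Oslo at route 1[6]=route 2[8]; all 3 stops appear in both, in order. dp[6][8] = 3 confirms this is the maximum.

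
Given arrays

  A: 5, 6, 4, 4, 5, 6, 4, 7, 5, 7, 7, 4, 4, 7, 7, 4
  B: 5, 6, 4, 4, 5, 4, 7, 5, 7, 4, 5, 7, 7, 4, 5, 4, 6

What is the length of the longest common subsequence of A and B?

Pick 5 [1,1] → 6 [2,2] → 4 [3,3] → 4 [4,4] → 5 [5,5] → 4 [7,6] → 7 [8,7] → 5 [9,8] → 7 [11,9] → 4 [12,10] → 7 [14,12] → 7 [15,13] → 4 [16,16]; all 13 values appear in both, in order. The LCS DP gives dp[16][17] = 13, so this is optimal.

13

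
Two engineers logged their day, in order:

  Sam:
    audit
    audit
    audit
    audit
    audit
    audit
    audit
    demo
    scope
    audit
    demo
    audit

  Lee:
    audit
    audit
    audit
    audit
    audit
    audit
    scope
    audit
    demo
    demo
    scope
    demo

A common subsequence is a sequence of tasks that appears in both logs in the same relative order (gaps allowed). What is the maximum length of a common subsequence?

One common subsequence of length 10: audit (Sam #1, Lee #1) → audit (Sam #2, Lee #2) → audit (Sam #3, Lee #3) → audit (Sam #4, Lee #4) → audit (Sam #5, Lee #5) → audit (Sam #6, Lee #6) → audit (Sam #7, Lee #8) → demo (Sam #8, Lee #10) → scope (Sam #9, Lee #11) → demo (Sam #11, Lee #12). Since dp[12][12] = 10, nothing longer is possible.

10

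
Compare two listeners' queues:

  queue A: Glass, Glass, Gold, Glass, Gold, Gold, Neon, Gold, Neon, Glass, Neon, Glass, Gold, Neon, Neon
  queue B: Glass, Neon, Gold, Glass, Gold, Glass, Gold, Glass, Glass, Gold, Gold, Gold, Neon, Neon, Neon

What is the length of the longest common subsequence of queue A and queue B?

10

One common subsequence of length 10: Glass (queue A #1, queue B #4), then Glass (queue A #2, queue B #6), then Gold (queue A #3, queue B #7), then Glass (queue A #4, queue B #9), then Gold (queue A #5, queue B #10), then Gold (queue A #6, queue B #11), then Gold (queue A #8, queue B #12), then Neon (queue A #11, queue B #13), then Neon (queue A #14, queue B #14), then Neon (queue A #15, queue B #15). Since dp[15][15] = 10, nothing longer is possible.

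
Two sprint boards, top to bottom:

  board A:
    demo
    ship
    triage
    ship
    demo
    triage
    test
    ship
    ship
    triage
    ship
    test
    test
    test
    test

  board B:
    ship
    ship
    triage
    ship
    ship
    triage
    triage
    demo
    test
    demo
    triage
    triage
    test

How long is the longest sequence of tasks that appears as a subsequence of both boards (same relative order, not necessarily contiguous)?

One common subsequence of length 8: ship [2,1]; then ship [4,2]; then triage [6,3]; then ship [8,4]; then ship [9,5]; then triage [10,7]; then test [12,9]; then test [15,13], and the DP table's final entry dp[15][13] is also 8, so no common subsequence is longer.

8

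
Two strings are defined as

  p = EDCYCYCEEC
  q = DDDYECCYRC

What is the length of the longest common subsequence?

5

Taking E [1,5] → C [3,6] → C [5,7] → Y [6,8] → C [10,10] gives a common subsequence of length 5, and the DP table's final entry dp[10][10] is also 5, so no common subsequence is longer.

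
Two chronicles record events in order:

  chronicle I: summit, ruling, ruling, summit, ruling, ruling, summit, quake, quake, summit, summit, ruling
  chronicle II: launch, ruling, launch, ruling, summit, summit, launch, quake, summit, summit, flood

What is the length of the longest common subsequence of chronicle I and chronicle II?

7

Pick ruling [2,2] → ruling [3,4] → summit [4,5] → summit [7,6] → quake [9,8] → summit [10,9] → summit [11,10]; all 7 events appear in both, in order, and the DP table's final entry dp[12][11] is also 7, so no common subsequence is longer.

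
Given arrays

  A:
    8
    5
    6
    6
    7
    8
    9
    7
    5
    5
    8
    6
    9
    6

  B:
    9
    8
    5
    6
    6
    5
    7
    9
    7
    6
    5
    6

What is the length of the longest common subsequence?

Match 8 [1,2], 5 [2,3], 6 [3,4], 6 [4,5], 7 [5,7], 9 [7,8], 7 [8,9], 5 [10,11], 6 [14,12] — 9 values in the same relative order in both. dp[14][12] = 9 confirms this is the maximum.

9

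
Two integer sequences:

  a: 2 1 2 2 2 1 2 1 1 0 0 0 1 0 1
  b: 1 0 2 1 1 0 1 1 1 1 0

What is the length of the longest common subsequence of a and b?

Match 2 at a[1]=b[3], then 1 at a[2]=b[5], then 1 at a[6]=b[7], then 1 at a[8]=b[8], then 1 at a[9]=b[9], then 1 at a[13]=b[10], then 0 at a[14]=b[11] — 7 values in the same relative order in both. dp[15][11] = 7 confirms this is the maximum.

7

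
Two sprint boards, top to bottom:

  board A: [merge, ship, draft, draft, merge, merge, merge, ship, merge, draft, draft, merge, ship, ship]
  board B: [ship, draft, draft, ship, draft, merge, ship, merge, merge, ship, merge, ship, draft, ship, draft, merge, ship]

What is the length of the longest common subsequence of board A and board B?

Pick ship [2,1] → draft [3,3] → draft [4,5] → merge [5,6] → merge [6,8] → merge [7,9] → ship [8,10] → merge [9,11] → draft [10,13] → draft [11,15] → merge [12,16] → ship [14,17]; all 12 tasks appear in both, in order, and the DP table's final entry dp[14][17] is also 12, so no common subsequence is longer.

12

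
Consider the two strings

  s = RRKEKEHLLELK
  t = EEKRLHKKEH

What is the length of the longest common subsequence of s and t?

5

Taking R [1,4], then K [3,7], then K [5,8], then E [6,9], then H [7,10] gives a common subsequence of length 5. The LCS DP gives dp[12][10] = 5, so this is optimal.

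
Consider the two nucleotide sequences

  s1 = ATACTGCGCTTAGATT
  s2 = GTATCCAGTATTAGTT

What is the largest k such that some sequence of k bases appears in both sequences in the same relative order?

Taking A (s1 #1, s2 #3), then T (s1 #2, s2 #4), then C (s1 #4, s2 #5), then C (s1 #7, s2 #6), then G (s1 #8, s2 #8), then T (s1 #10, s2 #11), then T (s1 #11, s2 #12), then A (s1 #12, s2 #13), then G (s1 #13, s2 #14), then T (s1 #15, s2 #15), then T (s1 #16, s2 #16) gives a common subsequence of length 11, and the DP table's final entry dp[16][16] is also 11, so no common subsequence is longer.

11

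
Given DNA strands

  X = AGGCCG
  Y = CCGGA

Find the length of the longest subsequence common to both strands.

Taking C at X[4]=Y[1]; then C at X[5]=Y[2]; then G at X[6]=Y[4] gives a common subsequence of length 3. Since dp[6][5] = 3, nothing longer is possible.

3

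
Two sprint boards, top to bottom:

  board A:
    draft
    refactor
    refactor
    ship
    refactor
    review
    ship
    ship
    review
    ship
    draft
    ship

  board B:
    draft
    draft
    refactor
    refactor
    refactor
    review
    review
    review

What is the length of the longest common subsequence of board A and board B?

6

Pick draft at board A[1]=board B[2], refactor at board A[2]=board B[3], refactor at board A[3]=board B[4], refactor at board A[5]=board B[5], review at board A[6]=board B[7], review at board A[9]=board B[8]; all 6 tasks appear in both, in order. The LCS DP gives dp[12][8] = 6, so this is optimal.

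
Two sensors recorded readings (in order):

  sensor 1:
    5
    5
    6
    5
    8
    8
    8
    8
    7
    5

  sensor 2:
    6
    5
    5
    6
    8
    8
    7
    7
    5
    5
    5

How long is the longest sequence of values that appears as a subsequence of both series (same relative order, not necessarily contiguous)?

Taking 5 (sensor 1 #1, sensor 2 #2) → 5 (sensor 1 #2, sensor 2 #3) → 6 (sensor 1 #3, sensor 2 #4) → 8 (sensor 1 #5, sensor 2 #5) → 8 (sensor 1 #6, sensor 2 #6) → 7 (sensor 1 #9, sensor 2 #8) → 5 (sensor 1 #10, sensor 2 #11) gives a common subsequence of length 7, and the DP table's final entry dp[10][11] is also 7, so no common subsequence is longer.

7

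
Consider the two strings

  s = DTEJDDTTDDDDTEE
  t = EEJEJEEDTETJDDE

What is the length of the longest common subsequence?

8

Match E [3,4]; then J [4,5]; then D [6,8]; then T [7,9]; then T [8,11]; then D [11,13]; then D [12,14]; then E [15,15] — 8 characters in the same relative order in both. dp[15][15] = 8 confirms this is the maximum.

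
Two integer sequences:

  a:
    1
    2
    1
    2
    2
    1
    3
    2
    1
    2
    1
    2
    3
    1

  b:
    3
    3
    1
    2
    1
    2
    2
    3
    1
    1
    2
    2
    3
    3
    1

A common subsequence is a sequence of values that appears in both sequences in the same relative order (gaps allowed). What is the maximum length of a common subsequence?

11

Pick 1 (a #1, b #3), then 2 (a #2, b #4), then 1 (a #3, b #5), then 2 (a #4, b #6), then 2 (a #5, b #7), then 1 (a #6, b #9), then 1 (a #9, b #10), then 2 (a #10, b #11), then 2 (a #12, b #12), then 3 (a #13, b #14), then 1 (a #14, b #15); all 11 values appear in both, in order. dp[14][15] = 11 confirms this is the maximum.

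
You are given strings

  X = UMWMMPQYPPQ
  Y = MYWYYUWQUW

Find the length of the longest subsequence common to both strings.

4

Let dp[i][j] be the LCS length of the first i characters of X and the first j characters of Y. dp[i][j] = dp[i-1][j-1]+1 when the i-th and j-th characters match, else max(dp[i-1][j], dp[i][j-1]).
    ·  M  Y  W  Y  Y  U  W  Q  U  W
 ·  0  0  0  0  0  0  0  0  0  0  0
 U  0  0  0  0  0  0  1  1  1  1  1
 M  0  1  1  1  1  1  1  1  1  1  1
 W  0  1  1  2  2  2  2  2  2  2  2
 M  0  1  1  2  2  2  2  2  2  2  2
 M  0  1  1  2  2  2  2  2  2  2  2
 P  0  1  1  2  2  2  2  2  2  2  2
 Q  0  1  1  2  2  2  2  2  3  3  3
 Y  0  1  2  2  3  3  3  3  3  3  3
 P  0  1  2  2  3  3  3  3  3  3  3
 P  0  1  2  2  3  3  3  3  3  3  3
 Q  0  1  2  2  3  3  3  3  4  4  4
dp[11][10] = 4. One LCS (by backtracking along matches): MWYQ.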